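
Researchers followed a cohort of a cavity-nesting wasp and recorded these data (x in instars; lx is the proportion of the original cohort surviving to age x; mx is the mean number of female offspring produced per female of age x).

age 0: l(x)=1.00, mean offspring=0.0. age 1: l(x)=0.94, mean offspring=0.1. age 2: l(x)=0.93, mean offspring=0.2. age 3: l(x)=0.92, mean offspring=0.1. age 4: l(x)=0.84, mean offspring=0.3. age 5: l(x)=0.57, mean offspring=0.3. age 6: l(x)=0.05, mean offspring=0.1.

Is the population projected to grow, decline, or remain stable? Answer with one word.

declining

R0 = Σ lx·mx = 0 + 0.094 + 0.186 + 0.092 + 0.252 + 0.171 + 0.005 = 0.8
R0 < 1, so the population is declining.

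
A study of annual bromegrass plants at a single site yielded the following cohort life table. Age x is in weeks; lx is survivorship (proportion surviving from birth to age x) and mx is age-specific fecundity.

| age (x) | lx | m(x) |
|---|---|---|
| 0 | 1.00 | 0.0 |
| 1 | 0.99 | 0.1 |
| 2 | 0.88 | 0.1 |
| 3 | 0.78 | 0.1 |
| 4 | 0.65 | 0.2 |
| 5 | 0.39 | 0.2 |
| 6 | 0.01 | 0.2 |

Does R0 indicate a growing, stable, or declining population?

R0 = Σ lx·mx = 0 + 0.099 + 0.088 + 0.078 + 0.13 + 0.078 + 0.002 = 0.475
R0 < 1, so the population is declining.

declining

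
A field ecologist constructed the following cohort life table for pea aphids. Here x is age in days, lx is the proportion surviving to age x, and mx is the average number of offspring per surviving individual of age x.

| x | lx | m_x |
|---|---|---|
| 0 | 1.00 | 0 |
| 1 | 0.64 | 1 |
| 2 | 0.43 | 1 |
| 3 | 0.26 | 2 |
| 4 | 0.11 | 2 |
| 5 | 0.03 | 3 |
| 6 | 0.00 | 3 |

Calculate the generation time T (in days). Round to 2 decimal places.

lx·mx: 0, 0.64, 0.43, 0.52, 0.22, 0.09, 0 → R0 = 1.9
x·lx·mx: 0, 0.64, 0.86, 1.56, 0.88, 0.45, 0 → Σ = 4.39
T = 4.39 / 1.9 = 2.310526… → 2.31

2.31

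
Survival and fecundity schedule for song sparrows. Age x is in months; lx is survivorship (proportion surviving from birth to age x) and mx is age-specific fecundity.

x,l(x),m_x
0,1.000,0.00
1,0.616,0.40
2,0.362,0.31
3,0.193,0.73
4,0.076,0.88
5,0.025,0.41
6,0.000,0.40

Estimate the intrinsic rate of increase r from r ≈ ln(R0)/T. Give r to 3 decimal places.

-0.262

R0 = Σ lx·mx = 0 + 0.2464 + 0.11222 + 0.14089 + 0.06688 + 0.01025 + 0 = 0.57664
Σ x·lx·mx = 1.21228; T = 1.21228/0.57664 = 2.10232…
r ≈ ln(R0)/T = ln(0.57664)/2.10232… = -0.26187… → -0.262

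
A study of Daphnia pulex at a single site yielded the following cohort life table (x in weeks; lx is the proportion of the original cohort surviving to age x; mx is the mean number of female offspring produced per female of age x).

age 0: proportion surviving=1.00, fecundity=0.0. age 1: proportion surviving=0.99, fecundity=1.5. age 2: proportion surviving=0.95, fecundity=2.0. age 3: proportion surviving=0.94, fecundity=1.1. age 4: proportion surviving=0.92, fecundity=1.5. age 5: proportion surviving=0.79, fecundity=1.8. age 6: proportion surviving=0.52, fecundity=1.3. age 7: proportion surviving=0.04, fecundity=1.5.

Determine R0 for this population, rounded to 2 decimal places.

7.96

lx·mx by age: 0, 1.485, 1.9, 1.034, 1.38, 1.422, 0.676, 0.06
R0 = Σ lx·mx = 7.957 → 7.96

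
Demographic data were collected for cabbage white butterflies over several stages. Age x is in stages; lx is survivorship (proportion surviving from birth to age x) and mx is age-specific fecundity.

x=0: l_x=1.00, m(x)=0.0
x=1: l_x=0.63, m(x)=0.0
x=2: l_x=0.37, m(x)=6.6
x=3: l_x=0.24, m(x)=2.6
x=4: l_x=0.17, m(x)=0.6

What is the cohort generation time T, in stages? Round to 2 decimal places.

lx·mx: 0, 0, 2.442, 0.624, 0.102 → R0 = 3.168
x·lx·mx: 0, 0, 4.884, 1.872, 0.408 → Σ = 7.164
T = 7.164 / 3.168 = 2.261364… → 2.26

2.26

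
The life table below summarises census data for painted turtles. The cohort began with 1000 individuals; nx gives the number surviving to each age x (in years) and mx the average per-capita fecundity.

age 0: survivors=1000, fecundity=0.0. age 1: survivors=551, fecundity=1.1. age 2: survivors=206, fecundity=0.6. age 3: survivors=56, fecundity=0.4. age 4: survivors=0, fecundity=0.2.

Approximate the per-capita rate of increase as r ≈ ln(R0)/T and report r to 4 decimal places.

lx = nx/n0 = nx/1000: 1, 0.551, 0.206, 0.056, 0
R0 = Σ lx·mx = 0 + 0.6061 + 0.1236 + 0.0224 + 0 = 0.7521
Σ x·lx·mx = 0.9205; T = 0.9205/0.7521 = 1.22391…
r ≈ ln(R0)/T = ln(0.7521)/1.22391… = -0.232768… → -0.2328

-0.2328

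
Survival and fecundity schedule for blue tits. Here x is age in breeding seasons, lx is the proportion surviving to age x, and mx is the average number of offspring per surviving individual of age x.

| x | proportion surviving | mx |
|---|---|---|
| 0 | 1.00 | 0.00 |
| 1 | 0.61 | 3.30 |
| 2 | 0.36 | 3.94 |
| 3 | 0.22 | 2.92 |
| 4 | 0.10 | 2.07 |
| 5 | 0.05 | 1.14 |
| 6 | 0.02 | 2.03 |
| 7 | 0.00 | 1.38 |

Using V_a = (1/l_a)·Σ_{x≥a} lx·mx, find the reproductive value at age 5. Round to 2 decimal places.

1.95

lx·mx for x ≥ 5: 0.057, 0.0406, 0 → sum = 0.0976
V_5 = 0.0976 / l_5 = 0.0976 / 0.05 = 1.952 → 1.95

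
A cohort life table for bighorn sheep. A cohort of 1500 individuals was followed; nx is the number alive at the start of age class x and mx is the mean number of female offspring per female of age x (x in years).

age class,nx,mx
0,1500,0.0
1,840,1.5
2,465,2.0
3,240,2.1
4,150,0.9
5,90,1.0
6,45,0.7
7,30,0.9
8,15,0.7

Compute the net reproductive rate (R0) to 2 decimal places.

lx = nx/n0 = nx/1500: 1, 0.56, 0.31, 0.16, 0.1, 0.06, 0.03, 0.02, 0.01
lx·mx by age: 0, 0.84, 0.62, 0.336, 0.09, 0.06, 0.021, 0.018, 0.007
R0 = Σ lx·mx = 1.992 → 1.99

1.99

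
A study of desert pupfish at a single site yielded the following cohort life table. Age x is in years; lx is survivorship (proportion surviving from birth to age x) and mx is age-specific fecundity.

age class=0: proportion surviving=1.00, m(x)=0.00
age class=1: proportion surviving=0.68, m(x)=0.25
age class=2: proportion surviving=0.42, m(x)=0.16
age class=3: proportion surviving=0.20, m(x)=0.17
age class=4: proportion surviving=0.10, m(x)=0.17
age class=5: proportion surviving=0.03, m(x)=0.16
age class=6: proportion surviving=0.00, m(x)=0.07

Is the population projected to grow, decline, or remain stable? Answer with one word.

declining

R0 = Σ lx·mx = 0 + 0.17 + 0.0672 + 0.034 + 0.017 + 0.0048 + 0 = 0.293
R0 < 1, so the population is declining.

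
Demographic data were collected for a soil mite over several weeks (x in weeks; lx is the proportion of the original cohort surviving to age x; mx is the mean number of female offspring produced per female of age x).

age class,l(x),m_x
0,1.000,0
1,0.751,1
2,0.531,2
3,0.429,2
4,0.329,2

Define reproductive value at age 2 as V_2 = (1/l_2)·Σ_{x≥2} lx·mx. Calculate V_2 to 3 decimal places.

lx·mx for x ≥ 2: 1.062, 0.858, 0.658 → sum = 2.578
V_2 = 2.578 / l_2 = 2.578 / 0.531 = 4.854991… → 4.855

4.855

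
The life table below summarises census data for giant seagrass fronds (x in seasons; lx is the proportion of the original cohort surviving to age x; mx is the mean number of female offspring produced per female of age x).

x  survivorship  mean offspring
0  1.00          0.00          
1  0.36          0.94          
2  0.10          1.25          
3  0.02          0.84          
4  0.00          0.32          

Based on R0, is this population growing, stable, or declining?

R0 = Σ lx·mx = 0 + 0.3384 + 0.125 + 0.0168 + 0 = 0.4802
R0 < 1, so the population is declining.

declining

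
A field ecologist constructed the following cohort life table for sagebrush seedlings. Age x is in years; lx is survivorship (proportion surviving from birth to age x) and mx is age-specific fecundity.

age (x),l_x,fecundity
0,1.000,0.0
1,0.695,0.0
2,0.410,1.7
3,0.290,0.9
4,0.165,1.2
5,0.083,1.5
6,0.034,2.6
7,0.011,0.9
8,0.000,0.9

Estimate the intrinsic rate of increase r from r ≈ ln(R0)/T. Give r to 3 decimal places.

0.106

R0 = Σ lx·mx = 0 + 0 + 0.697 + 0.261 + 0.198 + 0.1245 + 0.0884 + 0.0099 + 0 = 1.3788
Σ x·lx·mx = 4.1912; T = 4.1912/1.3788 = 3.03974…
r ≈ ln(R0)/T = ln(1.3788)/3.03974… = 0.10567… → 0.106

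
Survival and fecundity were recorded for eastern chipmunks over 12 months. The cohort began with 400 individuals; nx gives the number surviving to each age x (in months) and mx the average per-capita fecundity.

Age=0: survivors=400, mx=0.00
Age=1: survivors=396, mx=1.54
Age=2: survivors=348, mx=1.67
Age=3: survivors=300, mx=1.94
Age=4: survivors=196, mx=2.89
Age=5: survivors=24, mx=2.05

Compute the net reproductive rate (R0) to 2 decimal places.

5.97

lx = nx/n0 = nx/400: 1, 0.99, 0.87, 0.75, 0.49, 0.06
lx·mx by age: 0, 1.5246, 1.4529, 1.455, 1.4161, 0.123
R0 = Σ lx·mx = 5.9716 → 5.97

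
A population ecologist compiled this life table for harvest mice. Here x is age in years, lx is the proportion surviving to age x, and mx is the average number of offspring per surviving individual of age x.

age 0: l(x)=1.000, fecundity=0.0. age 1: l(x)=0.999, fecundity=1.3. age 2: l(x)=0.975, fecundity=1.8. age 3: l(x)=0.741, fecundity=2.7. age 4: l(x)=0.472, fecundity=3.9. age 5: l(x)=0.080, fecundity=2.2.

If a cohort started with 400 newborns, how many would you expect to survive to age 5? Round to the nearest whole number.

32

Expected survivors = N0 · l_5 = 400 × 0.080 = 32 → 32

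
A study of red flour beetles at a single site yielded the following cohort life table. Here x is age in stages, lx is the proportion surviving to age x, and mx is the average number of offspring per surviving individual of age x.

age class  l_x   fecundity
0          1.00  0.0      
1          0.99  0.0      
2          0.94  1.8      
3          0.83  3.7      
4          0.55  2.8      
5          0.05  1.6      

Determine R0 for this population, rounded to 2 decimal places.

lx·mx by age: 0, 0, 1.692, 3.071, 1.54, 0.08
R0 = Σ lx·mx = 6.383 → 6.38

6.38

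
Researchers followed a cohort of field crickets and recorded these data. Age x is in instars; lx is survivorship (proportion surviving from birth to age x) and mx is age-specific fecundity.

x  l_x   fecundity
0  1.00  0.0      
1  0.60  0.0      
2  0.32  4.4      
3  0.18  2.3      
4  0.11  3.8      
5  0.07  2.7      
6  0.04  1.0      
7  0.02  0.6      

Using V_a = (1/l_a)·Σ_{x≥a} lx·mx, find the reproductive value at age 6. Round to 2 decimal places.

lx·mx for x ≥ 6: 0.04, 0.012 → sum = 0.052
V_6 = 0.052 / l_6 = 0.052 / 0.04 = 1.3 → 1.30

1.30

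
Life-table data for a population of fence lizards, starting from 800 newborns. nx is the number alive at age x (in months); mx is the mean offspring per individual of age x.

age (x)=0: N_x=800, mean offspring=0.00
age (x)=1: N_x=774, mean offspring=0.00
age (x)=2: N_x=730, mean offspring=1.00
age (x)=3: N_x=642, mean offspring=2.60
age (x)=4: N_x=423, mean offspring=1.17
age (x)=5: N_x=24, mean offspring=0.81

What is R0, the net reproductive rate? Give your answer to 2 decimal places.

3.64

lx = nx/n0 = nx/800: 1, 0.9675, 0.9125, 0.8025, 0.52875, 0.03
lx·mx by age: 0, 0, 0.9125, 2.0865, 0.618638…, 0.0243
R0 = Σ lx·mx = 3.641938… → 3.64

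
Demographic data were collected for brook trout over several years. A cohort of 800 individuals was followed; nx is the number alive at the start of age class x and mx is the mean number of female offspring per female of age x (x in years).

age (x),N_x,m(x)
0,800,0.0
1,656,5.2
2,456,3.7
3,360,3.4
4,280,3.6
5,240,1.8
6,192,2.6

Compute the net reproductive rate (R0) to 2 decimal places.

10.33

lx = nx/n0 = nx/800: 1, 0.82, 0.57, 0.45, 0.35, 0.3, 0.24
lx·mx by age: 0, 4.264, 2.109, 1.53, 1.26, 0.54, 0.624
R0 = Σ lx·mx = 10.327 → 10.33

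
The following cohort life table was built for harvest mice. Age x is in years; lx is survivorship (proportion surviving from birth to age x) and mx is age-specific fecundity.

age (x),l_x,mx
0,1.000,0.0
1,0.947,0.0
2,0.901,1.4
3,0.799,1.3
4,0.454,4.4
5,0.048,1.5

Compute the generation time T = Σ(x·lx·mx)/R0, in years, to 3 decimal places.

lx·mx: 0, 0, 1.2614, 1.0387, 1.9976, 0.072 → R0 = 4.3697
x·lx·mx: 0, 0, 2.5228, 3.1161, 7.9904, 0.36 → Σ = 13.9893
T = 13.9893 / 4.3697 = 3.201433… → 3.201

3.201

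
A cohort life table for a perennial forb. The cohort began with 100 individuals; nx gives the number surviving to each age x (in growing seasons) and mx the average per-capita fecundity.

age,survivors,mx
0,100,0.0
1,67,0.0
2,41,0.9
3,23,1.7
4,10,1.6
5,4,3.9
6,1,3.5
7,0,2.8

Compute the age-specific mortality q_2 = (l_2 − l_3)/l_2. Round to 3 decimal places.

lx = nx/n0 = nx/100: 1, 0.67, 0.41, 0.23, 0.1, 0.04, 0.01, 0
q_2 = (l_2 − l_3) / l_2 = (0.41 − 0.23) / 0.41
     = 0.18 / 0.41 = 0.439024… → 0.439

0.439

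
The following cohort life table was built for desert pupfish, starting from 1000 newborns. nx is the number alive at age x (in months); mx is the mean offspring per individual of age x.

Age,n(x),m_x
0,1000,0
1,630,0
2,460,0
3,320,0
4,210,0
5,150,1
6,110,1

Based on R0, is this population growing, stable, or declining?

declining

lx = nx/n0 = nx/1000: 1, 0.63, 0.46, 0.32, 0.21, 0.15, 0.11
R0 = Σ lx·mx = 0 + 0 + 0 + 0 + 0 + 0.15 + 0.11 = 0.26
R0 < 1, so the population is declining.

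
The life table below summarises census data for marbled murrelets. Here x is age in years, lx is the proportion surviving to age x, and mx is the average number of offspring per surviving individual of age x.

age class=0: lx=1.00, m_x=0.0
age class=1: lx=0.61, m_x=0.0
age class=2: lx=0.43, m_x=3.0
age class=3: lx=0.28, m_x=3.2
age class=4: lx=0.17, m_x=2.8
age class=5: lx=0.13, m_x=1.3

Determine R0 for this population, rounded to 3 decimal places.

lx·mx by age: 0, 0, 1.29, 0.896, 0.476, 0.169
R0 = Σ lx·mx = 2.831 → 2.831

2.831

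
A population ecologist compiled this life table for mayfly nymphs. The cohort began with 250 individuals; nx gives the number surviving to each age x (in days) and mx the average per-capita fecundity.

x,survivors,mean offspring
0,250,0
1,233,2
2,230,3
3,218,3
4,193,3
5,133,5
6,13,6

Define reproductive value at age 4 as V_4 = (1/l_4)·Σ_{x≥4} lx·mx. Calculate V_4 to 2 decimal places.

6.85

lx = nx/n0 = nx/250: 1, 0.932, 0.92, 0.872, 0.772, 0.532, 0.052
lx·mx for x ≥ 4: 2.316, 2.66, 0.312 → sum = 5.288
V_4 = 5.288 / l_4 = 5.288 / 0.772 = 6.849741… → 6.85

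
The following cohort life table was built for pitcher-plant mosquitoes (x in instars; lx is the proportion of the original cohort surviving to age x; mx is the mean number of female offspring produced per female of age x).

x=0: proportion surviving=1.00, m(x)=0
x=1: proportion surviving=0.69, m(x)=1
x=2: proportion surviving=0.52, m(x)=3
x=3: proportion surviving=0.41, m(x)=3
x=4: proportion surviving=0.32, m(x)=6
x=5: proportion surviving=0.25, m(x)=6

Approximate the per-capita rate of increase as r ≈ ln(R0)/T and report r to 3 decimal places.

R0 = Σ lx·mx = 0 + 0.69 + 1.56 + 1.23 + 1.92 + 1.5 = 6.9
Σ x·lx·mx = 22.68; T = 22.68/6.9 = 3.28696…
r ≈ ln(R0)/T = ln(6.9)/3.28696… = 0.58763… → 0.588

0.588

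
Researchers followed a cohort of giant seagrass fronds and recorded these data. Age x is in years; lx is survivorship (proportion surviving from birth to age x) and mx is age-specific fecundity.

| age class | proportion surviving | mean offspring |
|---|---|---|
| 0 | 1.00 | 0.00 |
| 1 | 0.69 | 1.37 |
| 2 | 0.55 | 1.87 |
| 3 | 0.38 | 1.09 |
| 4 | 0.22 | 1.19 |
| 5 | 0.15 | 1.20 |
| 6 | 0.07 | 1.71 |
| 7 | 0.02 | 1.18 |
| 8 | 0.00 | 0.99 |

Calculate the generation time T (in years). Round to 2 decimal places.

2.38

lx·mx: 0, 0.9453, 1.0285, 0.4142, 0.2618, 0.18, 0.1197, 0.0236, 0 → R0 = 2.9731
x·lx·mx: 0, 0.9453, 2.057, 1.2426, 1.0472, 0.9, 0.7182, 0.1652, 0 → Σ = 7.0755
T = 7.0755 / 2.9731 = 2.379839… → 2.38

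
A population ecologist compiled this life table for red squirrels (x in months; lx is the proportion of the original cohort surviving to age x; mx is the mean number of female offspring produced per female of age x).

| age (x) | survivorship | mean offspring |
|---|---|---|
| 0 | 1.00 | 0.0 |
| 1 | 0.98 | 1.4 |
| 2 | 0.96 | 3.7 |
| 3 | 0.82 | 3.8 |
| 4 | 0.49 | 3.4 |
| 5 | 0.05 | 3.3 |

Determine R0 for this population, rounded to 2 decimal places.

lx·mx by age: 0, 1.372, 3.552, 3.116, 1.666, 0.165
R0 = Σ lx·mx = 9.871 → 9.87

9.87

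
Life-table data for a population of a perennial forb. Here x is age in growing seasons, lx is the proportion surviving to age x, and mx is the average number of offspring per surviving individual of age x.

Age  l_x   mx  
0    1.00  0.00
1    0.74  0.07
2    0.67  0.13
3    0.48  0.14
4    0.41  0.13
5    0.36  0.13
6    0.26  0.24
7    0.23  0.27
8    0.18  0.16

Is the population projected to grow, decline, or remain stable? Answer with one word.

R0 = Σ lx·mx = 0 + 0.0518 + 0.0871 + 0.0672 + 0.0533 + 0.0468 + 0.0624 + 0.0621 + 0.0288 = 0.4595
R0 < 1, so the population is declining.

declining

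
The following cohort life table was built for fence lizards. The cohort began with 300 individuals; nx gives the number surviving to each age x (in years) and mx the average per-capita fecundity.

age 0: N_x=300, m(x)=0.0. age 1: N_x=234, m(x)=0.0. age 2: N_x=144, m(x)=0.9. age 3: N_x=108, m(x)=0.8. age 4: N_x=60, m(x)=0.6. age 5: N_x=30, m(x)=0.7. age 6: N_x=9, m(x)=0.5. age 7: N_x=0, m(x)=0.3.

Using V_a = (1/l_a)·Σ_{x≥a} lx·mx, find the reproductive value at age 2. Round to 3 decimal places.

lx = nx/n0 = nx/300: 1, 0.78, 0.48, 0.36, 0.2, 0.1, 0.03, 0
lx·mx for x ≥ 2: 0.432, 0.288, 0.12, 0.07, 0.015, 0 → sum = 0.925
V_2 = 0.925 / l_2 = 0.925 / 0.48 = 1.927083… → 1.927

1.927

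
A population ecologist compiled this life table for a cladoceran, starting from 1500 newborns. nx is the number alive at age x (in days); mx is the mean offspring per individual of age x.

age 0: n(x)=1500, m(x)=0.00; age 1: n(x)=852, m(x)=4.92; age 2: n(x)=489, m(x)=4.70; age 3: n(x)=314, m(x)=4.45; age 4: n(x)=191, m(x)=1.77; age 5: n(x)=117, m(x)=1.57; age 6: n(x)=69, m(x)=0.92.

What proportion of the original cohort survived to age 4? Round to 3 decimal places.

l_4 = n_4/n_0 = 191/1500 = 0.127333… → 0.127

0.127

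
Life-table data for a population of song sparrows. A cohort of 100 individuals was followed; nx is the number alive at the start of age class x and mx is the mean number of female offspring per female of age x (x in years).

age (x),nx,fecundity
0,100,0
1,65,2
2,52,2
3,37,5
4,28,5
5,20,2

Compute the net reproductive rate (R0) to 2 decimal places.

lx = nx/n0 = nx/100: 1, 0.65, 0.52, 0.37, 0.28, 0.2
lx·mx by age: 0, 1.3, 1.04, 1.85, 1.4, 0.4
R0 = Σ lx·mx = 5.99 → 5.99

5.99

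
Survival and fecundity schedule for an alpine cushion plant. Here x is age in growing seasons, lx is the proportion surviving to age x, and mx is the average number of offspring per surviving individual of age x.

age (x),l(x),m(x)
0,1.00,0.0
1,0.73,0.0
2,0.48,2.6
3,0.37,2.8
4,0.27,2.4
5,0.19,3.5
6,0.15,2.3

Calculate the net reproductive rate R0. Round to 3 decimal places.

lx·mx by age: 0, 0, 1.248, 1.036, 0.648, 0.665, 0.345
R0 = Σ lx·mx = 3.942 → 3.942

3.942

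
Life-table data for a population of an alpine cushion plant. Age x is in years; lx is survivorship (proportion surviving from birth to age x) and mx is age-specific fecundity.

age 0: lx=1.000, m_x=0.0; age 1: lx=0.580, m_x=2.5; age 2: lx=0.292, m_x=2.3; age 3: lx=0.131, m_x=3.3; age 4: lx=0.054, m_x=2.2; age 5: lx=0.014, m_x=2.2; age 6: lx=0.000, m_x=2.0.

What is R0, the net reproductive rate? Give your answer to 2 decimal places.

lx·mx by age: 0, 1.45, 0.6716, 0.4323, 0.1188, 0.0308, 0
R0 = Σ lx·mx = 2.7035 → 2.70

2.70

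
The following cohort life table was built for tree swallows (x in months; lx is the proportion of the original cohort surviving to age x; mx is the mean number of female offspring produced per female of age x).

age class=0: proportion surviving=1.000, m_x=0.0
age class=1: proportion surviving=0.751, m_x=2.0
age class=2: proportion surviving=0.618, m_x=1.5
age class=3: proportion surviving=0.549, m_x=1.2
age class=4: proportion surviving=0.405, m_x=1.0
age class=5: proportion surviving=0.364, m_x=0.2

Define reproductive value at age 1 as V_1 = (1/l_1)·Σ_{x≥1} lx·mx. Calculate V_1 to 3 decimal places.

4.748

lx·mx for x ≥ 1: 1.502, 0.927, 0.6588, 0.405, 0.0728 → sum = 3.5656
V_1 = 3.5656 / l_1 = 3.5656 / 0.751 = 4.747803… → 4.748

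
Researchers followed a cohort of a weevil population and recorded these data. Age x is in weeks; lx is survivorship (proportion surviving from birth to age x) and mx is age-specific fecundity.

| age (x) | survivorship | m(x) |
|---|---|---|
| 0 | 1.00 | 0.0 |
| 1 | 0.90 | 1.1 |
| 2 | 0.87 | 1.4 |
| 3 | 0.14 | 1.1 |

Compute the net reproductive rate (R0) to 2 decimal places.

2.36

lx·mx by age: 0, 0.99, 1.218, 0.154
R0 = Σ lx·mx = 2.362 → 2.36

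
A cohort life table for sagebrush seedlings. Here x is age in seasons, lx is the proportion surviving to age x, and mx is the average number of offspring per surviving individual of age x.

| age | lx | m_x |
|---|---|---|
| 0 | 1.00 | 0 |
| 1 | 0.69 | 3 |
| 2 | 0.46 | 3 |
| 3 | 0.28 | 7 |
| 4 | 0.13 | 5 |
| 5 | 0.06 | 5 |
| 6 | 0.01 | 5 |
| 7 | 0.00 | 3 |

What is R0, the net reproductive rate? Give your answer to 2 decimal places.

6.41

lx·mx by age: 0, 2.07, 1.38, 1.96, 0.65, 0.3, 0.05, 0
R0 = Σ lx·mx = 6.41 → 6.41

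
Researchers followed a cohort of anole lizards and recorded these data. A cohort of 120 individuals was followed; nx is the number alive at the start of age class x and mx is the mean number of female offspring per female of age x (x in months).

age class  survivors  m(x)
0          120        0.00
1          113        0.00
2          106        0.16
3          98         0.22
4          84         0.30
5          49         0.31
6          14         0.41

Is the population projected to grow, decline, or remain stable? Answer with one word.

declining

lx = nx/n0 = nx/120: 1, 0.94167…, 0.88333…, 0.81667…, 0.7, 0.40833…, 0.11667…
R0 = Σ lx·mx = 0 + 0 + 0.141333… + 0.179667… + 0.21 + 0.126583… + 0.047833… = 0.705417…
R0 < 1, so the population is declining.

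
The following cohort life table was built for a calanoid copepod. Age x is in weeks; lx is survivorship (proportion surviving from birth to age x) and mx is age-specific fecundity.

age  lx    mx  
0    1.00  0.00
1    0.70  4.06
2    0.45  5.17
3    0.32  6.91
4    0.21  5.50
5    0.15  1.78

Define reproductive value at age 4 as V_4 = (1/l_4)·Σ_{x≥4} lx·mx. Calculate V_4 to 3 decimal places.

6.771

lx·mx for x ≥ 4: 1.155, 0.267 → sum = 1.422
V_4 = 1.422 / l_4 = 1.422 / 0.21 = 6.771429… → 6.771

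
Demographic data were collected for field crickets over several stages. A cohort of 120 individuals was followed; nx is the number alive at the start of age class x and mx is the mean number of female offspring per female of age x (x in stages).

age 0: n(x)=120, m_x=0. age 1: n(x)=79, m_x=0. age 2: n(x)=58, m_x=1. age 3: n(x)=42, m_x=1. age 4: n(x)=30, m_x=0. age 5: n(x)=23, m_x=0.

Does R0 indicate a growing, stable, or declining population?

declining

lx = nx/n0 = nx/120: 1, 0.65833…, 0.48333…, 0.35, 0.25, 0.19167…
R0 = Σ lx·mx = 0 + 0 + 0.483333… + 0.35 + 0 + 0 = 0.833333…
R0 < 1, so the population is declining.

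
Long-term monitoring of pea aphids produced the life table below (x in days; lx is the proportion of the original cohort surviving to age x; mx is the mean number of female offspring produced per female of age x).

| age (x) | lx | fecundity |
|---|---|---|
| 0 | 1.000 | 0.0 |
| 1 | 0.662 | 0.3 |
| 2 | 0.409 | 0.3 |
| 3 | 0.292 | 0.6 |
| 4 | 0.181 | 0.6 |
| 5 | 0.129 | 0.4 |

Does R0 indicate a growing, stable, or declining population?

R0 = Σ lx·mx = 0 + 0.1986 + 0.1227 + 0.1752 + 0.1086 + 0.0516 = 0.6567
R0 < 1, so the population is declining.

declining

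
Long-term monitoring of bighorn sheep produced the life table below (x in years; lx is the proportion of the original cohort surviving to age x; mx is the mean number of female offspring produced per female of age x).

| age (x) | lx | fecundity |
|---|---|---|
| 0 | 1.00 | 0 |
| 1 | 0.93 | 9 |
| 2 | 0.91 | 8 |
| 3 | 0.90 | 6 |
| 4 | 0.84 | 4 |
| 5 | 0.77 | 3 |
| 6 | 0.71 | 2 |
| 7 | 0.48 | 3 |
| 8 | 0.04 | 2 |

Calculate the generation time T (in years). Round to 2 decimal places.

lx·mx: 0, 8.37, 7.28, 5.4, 3.36, 2.31, 1.42, 1.44, 0.08 → R0 = 29.66
x·lx·mx: 0, 8.37, 14.56, 16.2, 13.44, 11.55, 8.52, 10.08, 0.64 → Σ = 83.36
T = 83.36 / 29.66 = 2.810519… → 2.81

2.81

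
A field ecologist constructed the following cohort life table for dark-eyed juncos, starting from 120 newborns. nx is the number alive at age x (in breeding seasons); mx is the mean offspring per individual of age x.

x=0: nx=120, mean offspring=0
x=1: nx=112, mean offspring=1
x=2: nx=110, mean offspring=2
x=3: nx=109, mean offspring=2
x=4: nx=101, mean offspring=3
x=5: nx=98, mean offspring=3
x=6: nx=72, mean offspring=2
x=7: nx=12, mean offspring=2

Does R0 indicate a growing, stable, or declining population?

lx = nx/n0 = nx/120: 1, 0.93333…, 0.91667…, 0.90833…, 0.84167…, 0.81667…, 0.6, 0.1
R0 = Σ lx·mx = 0 + 0.933333… + 1.833333… + 1.816667… + 2.525… + 2.45… + 1.2 + 0.2 = 10.958333…
R0 > 1, so the population is growing.

growing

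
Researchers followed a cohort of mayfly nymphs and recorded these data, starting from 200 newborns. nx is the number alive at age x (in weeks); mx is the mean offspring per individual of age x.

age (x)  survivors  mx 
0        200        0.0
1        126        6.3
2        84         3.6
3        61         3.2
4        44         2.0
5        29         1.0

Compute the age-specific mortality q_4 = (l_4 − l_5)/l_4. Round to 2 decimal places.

0.34

lx = nx/n0 = nx/200: 1, 0.63, 0.42, 0.305, 0.22, 0.145
q_4 = (l_4 − l_5) / l_4 = (0.22 − 0.145) / 0.22
     = 0.075 / 0.22 = 0.340909… → 0.34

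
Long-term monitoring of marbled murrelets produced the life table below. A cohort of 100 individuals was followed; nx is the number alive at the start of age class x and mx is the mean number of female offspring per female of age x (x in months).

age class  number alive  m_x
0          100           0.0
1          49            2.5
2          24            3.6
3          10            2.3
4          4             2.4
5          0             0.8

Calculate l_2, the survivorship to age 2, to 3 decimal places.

l_2 = n_2/n_0 = 24/100 = 0.24 → 0.240

0.240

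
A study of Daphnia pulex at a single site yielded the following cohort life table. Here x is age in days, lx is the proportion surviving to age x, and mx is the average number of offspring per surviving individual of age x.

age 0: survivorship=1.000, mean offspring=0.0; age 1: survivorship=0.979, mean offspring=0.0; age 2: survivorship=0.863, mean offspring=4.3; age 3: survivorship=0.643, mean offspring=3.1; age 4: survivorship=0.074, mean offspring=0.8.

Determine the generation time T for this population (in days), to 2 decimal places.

lx·mx: 0, 0, 3.7109, 1.9933, 0.0592 → R0 = 5.7634
x·lx·mx: 0, 0, 7.4218, 5.9799, 0.2368 → Σ = 13.6385
T = 13.6385 / 5.7634 = 2.366398… → 2.37

2.37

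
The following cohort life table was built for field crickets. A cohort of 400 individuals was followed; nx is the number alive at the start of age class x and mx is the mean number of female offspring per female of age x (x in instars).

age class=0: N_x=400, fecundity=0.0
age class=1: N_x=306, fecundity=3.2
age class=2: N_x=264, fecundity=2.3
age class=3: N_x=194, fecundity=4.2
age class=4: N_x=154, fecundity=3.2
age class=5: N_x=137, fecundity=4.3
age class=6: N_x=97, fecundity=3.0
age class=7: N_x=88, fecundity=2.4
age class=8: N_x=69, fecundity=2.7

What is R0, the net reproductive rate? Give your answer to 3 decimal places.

lx = nx/n0 = nx/400: 1, 0.765, 0.66, 0.485, 0.385, 0.3425, 0.2425, 0.22, 0.1725
lx·mx by age: 0, 2.448, 1.518, 2.037, 1.232, 1.47275, 0.7275, 0.528, 0.46575
R0 = Σ lx·mx = 10.429 → 10.429

10.429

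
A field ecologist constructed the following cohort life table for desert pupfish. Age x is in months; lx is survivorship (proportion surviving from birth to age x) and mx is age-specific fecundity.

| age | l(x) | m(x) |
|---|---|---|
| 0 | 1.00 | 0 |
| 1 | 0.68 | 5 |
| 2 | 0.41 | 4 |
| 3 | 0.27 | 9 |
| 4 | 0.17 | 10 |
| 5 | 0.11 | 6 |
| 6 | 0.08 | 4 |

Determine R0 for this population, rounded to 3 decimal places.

10.150

lx·mx by age: 0, 3.4, 1.64, 2.43, 1.7, 0.66, 0.32
R0 = Σ lx·mx = 10.15 → 10.150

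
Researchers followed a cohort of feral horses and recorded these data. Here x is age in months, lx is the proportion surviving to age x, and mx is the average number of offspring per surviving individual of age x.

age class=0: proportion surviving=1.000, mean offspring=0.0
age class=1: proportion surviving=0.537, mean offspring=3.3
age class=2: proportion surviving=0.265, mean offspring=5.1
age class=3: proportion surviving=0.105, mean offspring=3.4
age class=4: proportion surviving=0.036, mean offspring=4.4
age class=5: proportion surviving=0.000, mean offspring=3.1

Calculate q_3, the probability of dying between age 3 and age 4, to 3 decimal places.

q_3 = (l_3 − l_4) / l_3 = (0.105 − 0.036) / 0.105
     = 0.069 / 0.105 = 0.657143… → 0.657

0.657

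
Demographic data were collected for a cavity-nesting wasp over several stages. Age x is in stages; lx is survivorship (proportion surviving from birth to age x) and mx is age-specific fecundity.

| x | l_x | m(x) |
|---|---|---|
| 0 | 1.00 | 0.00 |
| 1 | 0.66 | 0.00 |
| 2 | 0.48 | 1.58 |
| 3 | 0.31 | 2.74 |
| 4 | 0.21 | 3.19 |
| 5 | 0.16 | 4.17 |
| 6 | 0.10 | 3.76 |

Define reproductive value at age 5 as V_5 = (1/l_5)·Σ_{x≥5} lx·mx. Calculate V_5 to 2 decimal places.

lx·mx for x ≥ 5: 0.6672, 0.376 → sum = 1.0432
V_5 = 1.0432 / l_5 = 1.0432 / 0.16 = 6.52 → 6.52

6.52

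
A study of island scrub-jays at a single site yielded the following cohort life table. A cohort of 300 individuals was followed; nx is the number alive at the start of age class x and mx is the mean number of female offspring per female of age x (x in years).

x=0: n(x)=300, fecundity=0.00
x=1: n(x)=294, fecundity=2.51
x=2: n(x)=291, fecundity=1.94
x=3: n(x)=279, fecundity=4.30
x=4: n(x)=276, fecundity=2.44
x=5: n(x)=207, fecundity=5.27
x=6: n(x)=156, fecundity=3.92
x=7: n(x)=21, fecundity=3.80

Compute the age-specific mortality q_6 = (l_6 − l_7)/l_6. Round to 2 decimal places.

0.87

lx = nx/n0 = nx/300: 1, 0.98, 0.97, 0.93, 0.92, 0.69, 0.52, 0.07
q_6 = (l_6 − l_7) / l_6 = (0.52 − 0.07) / 0.52
     = 0.45 / 0.52 = 0.865385… → 0.87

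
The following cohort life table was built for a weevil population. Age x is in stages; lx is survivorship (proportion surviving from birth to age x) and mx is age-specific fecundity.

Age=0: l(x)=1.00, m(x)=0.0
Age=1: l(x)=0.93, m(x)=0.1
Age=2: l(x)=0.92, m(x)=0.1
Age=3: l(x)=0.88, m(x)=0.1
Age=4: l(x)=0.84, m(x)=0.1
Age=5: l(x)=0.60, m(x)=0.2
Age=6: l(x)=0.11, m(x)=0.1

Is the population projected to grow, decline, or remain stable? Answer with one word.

R0 = Σ lx·mx = 0 + 0.093 + 0.092 + 0.088 + 0.084 + 0.12 + 0.011 = 0.488
R0 < 1, so the population is declining.

declining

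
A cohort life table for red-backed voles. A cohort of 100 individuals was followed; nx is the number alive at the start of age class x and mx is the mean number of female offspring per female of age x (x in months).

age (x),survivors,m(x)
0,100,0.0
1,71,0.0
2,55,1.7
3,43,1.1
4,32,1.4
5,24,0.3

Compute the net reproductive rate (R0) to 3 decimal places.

lx = nx/n0 = nx/100: 1, 0.71, 0.55, 0.43, 0.32, 0.24
lx·mx by age: 0, 0, 0.935, 0.473, 0.448, 0.072
R0 = Σ lx·mx = 1.928 → 1.928

1.928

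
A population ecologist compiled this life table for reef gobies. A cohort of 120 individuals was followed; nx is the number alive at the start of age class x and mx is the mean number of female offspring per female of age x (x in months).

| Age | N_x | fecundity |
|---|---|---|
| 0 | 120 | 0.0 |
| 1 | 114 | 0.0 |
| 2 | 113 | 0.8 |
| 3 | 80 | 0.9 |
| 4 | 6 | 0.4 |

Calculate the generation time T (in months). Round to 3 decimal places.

2.466

lx = nx/n0 = nx/120: 1, 0.95, 0.94167…, 0.66667…, 0.05
lx·mx: 0, 0, 0.753333…, 0.6…, 0.02 → R0 = 1.373333…
x·lx·mx: 0, 0, 1.506667…, 1.8…, 0.08 → Σ = 3.386667…
T = 3.386667… / 1.373333… = 2.466019… → 2.466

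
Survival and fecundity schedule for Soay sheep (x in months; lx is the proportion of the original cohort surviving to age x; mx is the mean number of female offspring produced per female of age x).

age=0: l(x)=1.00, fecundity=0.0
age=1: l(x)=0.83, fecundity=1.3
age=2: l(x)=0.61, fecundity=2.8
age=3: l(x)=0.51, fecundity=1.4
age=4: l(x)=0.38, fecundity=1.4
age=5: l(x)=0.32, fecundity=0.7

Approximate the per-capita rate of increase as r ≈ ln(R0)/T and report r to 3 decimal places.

R0 = Σ lx·mx = 0 + 1.079 + 1.708 + 0.714 + 0.532 + 0.224 = 4.257
Σ x·lx·mx = 9.885; T = 9.885/4.257 = 2.32206…
r ≈ ln(R0)/T = ln(4.257)/2.32206… = 0.62383… → 0.624

0.624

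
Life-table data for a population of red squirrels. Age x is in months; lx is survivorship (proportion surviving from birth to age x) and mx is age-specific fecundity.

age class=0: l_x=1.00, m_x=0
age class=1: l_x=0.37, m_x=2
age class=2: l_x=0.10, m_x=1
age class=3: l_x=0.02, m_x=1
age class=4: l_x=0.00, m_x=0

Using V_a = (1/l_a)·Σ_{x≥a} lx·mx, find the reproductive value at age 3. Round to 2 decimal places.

1.00

lx·mx for x ≥ 3: 0.02, 0 → sum = 0.02
V_3 = 0.02 / l_3 = 0.02 / 0.02 = 1 → 1.00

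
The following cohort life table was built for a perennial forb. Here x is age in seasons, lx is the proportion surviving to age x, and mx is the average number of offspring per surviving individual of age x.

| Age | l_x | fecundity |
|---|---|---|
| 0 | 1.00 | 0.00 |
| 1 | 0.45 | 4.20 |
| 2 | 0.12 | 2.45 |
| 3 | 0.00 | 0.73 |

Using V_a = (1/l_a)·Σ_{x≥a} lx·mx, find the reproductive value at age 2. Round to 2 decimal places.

2.45

lx·mx for x ≥ 2: 0.294, 0 → sum = 0.294
V_2 = 0.294 / l_2 = 0.294 / 0.12 = 2.45 → 2.45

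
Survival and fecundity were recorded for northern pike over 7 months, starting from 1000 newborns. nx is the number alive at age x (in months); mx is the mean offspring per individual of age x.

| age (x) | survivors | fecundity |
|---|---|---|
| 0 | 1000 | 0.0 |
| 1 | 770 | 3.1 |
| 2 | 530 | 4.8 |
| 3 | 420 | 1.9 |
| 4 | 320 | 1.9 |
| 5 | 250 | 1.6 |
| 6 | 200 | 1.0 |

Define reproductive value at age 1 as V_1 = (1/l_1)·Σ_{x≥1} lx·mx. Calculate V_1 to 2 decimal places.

9.01

lx = nx/n0 = nx/1000: 1, 0.77, 0.53, 0.42, 0.32, 0.25, 0.2
lx·mx for x ≥ 1: 2.387, 2.544, 0.798, 0.608, 0.4, 0.2 → sum = 6.937
V_1 = 6.937 / l_1 = 6.937 / 0.77 = 9.009091… → 9.01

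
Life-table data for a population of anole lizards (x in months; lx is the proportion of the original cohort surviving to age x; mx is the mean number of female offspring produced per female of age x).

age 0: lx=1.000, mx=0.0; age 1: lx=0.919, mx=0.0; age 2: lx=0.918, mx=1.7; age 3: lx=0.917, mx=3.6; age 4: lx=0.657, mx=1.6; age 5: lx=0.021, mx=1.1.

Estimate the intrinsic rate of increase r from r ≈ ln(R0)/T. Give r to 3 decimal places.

R0 = Σ lx·mx = 0 + 0 + 1.5606 + 3.3012 + 1.0512 + 0.0231 = 5.9361
Σ x·lx·mx = 17.3451; T = 17.3451/5.9361 = 2.92197…
r ≈ ln(R0)/T = ln(5.9361)/2.92197… = 0.60954… → 0.610

0.610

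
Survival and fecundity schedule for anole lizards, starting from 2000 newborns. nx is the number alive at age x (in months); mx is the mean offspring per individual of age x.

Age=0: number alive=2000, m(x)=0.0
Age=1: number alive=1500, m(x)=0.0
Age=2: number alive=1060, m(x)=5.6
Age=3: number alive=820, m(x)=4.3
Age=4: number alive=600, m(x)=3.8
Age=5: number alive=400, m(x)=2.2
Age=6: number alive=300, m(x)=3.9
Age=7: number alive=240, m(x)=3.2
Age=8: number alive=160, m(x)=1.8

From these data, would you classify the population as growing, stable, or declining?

growing

lx = nx/n0 = nx/2000: 1, 0.75, 0.53, 0.41, 0.3, 0.2, 0.15, 0.12, 0.08
R0 = Σ lx·mx = 0 + 0 + 2.968 + 1.763 + 1.14 + 0.44 + 0.585 + 0.384 + 0.144 = 7.424
R0 > 1, so the population is growing.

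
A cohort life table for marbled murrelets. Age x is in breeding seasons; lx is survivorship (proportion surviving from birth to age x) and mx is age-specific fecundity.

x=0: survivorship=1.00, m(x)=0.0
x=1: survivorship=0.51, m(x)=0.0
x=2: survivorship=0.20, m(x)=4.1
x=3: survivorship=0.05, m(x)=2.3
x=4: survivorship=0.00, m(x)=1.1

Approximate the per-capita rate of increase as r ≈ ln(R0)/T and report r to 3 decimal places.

-0.032

R0 = Σ lx·mx = 0 + 0 + 0.82 + 0.115 + 0 = 0.935
Σ x·lx·mx = 1.985; T = 1.985/0.935 = 2.12299…
r ≈ ln(R0)/T = ln(0.935)/2.12299… = -0.03166… → -0.032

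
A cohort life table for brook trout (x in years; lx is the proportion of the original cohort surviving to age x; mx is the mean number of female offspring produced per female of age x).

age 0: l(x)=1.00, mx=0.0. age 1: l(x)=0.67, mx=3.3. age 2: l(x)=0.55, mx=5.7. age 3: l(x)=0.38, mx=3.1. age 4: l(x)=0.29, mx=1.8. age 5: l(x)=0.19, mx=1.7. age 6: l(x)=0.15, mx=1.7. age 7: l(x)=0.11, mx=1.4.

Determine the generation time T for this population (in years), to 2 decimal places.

lx·mx: 0, 2.211, 3.135, 1.178, 0.522, 0.323, 0.255, 0.154 → R0 = 7.778
x·lx·mx: 0, 2.211, 6.27, 3.534, 2.088, 1.615, 1.53, 1.078 → Σ = 18.326
T = 18.326 / 7.778 = 2.356133… → 2.36

2.36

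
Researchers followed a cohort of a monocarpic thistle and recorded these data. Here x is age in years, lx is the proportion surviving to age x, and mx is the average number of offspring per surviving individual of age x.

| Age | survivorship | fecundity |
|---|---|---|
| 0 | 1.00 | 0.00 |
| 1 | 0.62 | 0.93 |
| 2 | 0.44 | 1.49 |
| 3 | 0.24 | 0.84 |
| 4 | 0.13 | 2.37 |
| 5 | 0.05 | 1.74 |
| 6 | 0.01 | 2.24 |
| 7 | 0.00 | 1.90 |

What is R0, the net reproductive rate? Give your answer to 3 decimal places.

1.851

lx·mx by age: 0, 0.5766, 0.6556, 0.2016, 0.3081, 0.087, 0.0224, 0
R0 = Σ lx·mx = 1.8513 → 1.851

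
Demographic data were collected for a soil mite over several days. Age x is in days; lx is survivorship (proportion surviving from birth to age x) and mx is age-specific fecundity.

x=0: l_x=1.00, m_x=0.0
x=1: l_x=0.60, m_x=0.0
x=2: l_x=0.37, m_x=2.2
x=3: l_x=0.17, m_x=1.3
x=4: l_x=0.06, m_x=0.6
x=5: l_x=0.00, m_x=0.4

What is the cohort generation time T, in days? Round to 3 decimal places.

2.274

lx·mx: 0, 0, 0.814, 0.221, 0.036, 0 → R0 = 1.071
x·lx·mx: 0, 0, 1.628, 0.663, 0.144, 0 → Σ = 2.435
T = 2.435 / 1.071 = 2.273576… → 2.274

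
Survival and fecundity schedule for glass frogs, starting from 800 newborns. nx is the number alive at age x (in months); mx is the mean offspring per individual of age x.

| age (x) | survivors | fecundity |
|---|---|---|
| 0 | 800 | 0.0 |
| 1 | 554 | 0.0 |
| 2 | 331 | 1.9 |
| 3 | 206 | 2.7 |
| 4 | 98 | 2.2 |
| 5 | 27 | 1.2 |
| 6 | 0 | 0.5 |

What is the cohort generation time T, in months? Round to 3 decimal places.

2.757

lx = nx/n0 = nx/800: 1, 0.6925, 0.41375, 0.2575, 0.1225, 0.03375, 0
lx·mx: 0, 0, 0.786125, 0.69525, 0.2695, 0.0405, 0 → R0 = 1.791375
x·lx·mx: 0, 0, 1.57225, 2.08575, 1.078, 0.2025, 0 → Σ = 4.9385
T = 4.9385 / 1.791375 = 2.756821… → 2.757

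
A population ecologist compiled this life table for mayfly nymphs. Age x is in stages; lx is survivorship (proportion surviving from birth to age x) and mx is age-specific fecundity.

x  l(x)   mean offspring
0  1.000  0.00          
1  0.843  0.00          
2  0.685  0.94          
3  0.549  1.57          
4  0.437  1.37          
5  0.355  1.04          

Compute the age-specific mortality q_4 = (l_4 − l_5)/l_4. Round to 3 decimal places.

0.188

q_4 = (l_4 − l_5) / l_4 = (0.437 − 0.355) / 0.437
     = 0.082 / 0.437 = 0.187643… → 0.188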